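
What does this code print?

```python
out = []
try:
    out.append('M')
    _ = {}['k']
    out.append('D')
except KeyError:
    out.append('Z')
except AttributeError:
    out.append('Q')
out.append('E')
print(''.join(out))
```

Execution trace: 'M' (try body) → 'Z' (except KeyError) → 'E' (after the try/except). Output: MZE

Answer: MZE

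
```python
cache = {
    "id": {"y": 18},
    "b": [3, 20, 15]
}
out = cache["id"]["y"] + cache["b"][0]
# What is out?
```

Trace:
`cache = { ...` → cache = {'id': {'y': 18}, 'b': [3, 20, 15]}
`out = cache["id"]["y"] + cache["b"][0]` → out = 21
So out = 21

Answer: 21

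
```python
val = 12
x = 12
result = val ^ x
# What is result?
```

Trace:
`val = 12` → val = 12
`x = 12` → x = 12
`result = val ^ x` → result = 0
So result = 0

Answer: 0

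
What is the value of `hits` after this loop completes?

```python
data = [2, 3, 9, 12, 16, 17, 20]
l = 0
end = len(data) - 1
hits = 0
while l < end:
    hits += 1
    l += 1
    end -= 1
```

Iterations until pointers meet (list length 7)
`hits` takes the values: 0 → 1 → 2 → 3

Answer: 3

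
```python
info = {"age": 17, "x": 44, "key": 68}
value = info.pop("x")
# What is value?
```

Trace:
`info = {"age": 17, "x": 44, "key": 68}` → info = {'age': 17, 'x': 44, 'key': 68}
`value = info.pop("x")` → info = {'age': 17, 'key': 68}; value = 44
So value = 44

Answer: 44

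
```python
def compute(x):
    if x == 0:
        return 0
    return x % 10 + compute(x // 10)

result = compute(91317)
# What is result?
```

Sum of digits of 91317: 7 + 1 + 3 + 1 + 9 = 21

Answer: 21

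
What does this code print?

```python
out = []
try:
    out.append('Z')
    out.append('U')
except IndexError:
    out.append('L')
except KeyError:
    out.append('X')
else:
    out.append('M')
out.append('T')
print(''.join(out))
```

Execution trace: 'Z' (try body) → 'U' (try body, no exception) → 'M' (else) → 'T' (after the try/except). Output: ZUMT

Answer: ZUMT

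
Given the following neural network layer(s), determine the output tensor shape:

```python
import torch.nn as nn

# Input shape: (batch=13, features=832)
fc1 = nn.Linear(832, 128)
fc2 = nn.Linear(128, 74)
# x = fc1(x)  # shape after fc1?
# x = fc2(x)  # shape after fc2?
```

Input: (13, 832) -> after fc1: (13, 128) -> Output: (13, 74)

Answer: (13, 74)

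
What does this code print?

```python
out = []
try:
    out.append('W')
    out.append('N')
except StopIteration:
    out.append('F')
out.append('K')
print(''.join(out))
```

Execution trace: 'W' (try body) → 'N' (try body, no exception) → 'K' (after the try/except). Output: WNK

Answer: WNK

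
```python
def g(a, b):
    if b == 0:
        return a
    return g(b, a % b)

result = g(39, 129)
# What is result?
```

g(39, 129) -> g(129, 39) -> g(39, 12) -> g(12, 3) -> g(3, 0) -> 3

Answer: 3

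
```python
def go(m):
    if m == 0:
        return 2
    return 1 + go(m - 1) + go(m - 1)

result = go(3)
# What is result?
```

go(m) = 1 + 2·go(m-1), go(0)=2. Closed form: (2+1)·2^3 - 1 = 23.

Answer: 23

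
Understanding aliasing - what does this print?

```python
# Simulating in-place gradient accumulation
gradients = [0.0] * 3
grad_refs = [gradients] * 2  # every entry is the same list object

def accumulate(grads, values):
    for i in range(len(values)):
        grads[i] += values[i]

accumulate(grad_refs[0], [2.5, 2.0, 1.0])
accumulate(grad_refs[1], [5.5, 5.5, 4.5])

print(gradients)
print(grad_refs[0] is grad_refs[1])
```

Key concept: gradient accumulation aliasing.
Step by step:
`gradients = [0.0] * 3` → gradients = [0.0, 0.0, 0.0]
`grad_refs = [gradients] * 2` → grad_refs = [[0.0, 0.0, 0.0], [0.0, 0.0, 0.0]]
`accumulate(grad_refs[0], [2.5, 2.0, 1.0])` → gradients = [2.5, 2.0, 1.0]; grad_refs = [[2.5, 2.0, 1.0], [2.5, 2.0, 1.0]]
`accumulate(grad_refs[1], [5.5, 5.5, 4.5])` → gradients = [8.0, 7.5, 5.5]; grad_refs = [[8.0, 7.5, 5.5], [8.0, 7.5, 5.5]]
`print(gradients)` → prints [8.0, 7.5, 5.5]
`print(grad_refs[0] is grad_refs[1])` → prints True

Answer:
[8.0, 7.5, 5.5]
True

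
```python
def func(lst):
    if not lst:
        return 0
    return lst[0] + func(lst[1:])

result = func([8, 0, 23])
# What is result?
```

8 + 0 + 23 + 0 = 31

Answer: 31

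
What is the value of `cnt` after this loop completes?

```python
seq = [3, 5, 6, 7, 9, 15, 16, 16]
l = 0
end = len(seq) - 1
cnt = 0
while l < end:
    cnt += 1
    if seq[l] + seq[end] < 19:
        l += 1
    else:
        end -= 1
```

Steps to find pair summing to 19
`cnt` takes the values: 0 → 1 → 2 → 3 → 4 → 5 → 6 → 7

Answer: 7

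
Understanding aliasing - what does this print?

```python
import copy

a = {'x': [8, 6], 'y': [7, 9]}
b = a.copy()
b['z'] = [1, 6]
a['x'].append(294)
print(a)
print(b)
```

Key concept: shallow copy of dict with mutable values.
Step by step:
`a = {'x': [8, 6], 'y': [7, 9]}` → a = {'x': [8, 6], 'y': [7, 9]}
`b = a.copy()` → b = {'x': [8, 6], 'y': [7, 9]}
`b['z'] = [1, 6]` → b = {'x': [8, 6], 'y': [7, 9], 'z': [1, 6]}
`a['x'].append(294)` → a = {'x': [8, 6, 294], 'y': [7, 9]}; b = {'x': [8, 6, 294], 'y': [7, 9], 'z': [1, 6]}
`print(a)` → prints {'x': [8, 6, 294], 'y': [7, 9]}
`print(b)` → prints {'x': [8, 6, 294], 'y': [7, 9], 'z': [1, 6]}

Answer:
{'x': [8, 6, 294], 'y': [7, 9]}
{'x': [8, 6, 294], 'y': [7, 9], 'z': [1, 6]}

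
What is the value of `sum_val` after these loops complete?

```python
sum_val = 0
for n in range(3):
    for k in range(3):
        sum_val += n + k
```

Sum of all n+k for n,k in 3x3
`sum_val` takes the values: 0 → 1 → 3 → 4 → 6 → 9 → 11 → 14 → 18

Answer: 18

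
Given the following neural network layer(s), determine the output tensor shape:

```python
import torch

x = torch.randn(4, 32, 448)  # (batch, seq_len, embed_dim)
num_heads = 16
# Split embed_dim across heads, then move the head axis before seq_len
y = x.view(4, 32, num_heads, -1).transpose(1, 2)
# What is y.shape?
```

Input: (4, 32, 448) -> head_dim = 448 // 16 = 28; after view: (4, 32, 16, 28) -> after transpose(1, 2): (4, 16, 32, 28) -> Output: (4, 16, 32, 28)

Answer: (4, 16, 32, 28)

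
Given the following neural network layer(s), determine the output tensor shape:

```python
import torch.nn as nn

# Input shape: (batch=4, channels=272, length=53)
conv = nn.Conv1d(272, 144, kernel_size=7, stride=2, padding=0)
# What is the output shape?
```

Input: (4, 272, 53) -> Output: (4, 144, 24)

Answer: (4, 144, 24)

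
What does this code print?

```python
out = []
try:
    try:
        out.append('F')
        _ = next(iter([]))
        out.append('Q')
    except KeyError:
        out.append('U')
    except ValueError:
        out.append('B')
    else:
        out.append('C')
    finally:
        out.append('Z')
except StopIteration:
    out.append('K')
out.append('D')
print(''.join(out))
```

Execution trace: 'F' (try body) → 'Z' (finally) → 'K' (outer except StopIteration) → 'D' (after the try/except). Output: FZKD

Answer: FZKD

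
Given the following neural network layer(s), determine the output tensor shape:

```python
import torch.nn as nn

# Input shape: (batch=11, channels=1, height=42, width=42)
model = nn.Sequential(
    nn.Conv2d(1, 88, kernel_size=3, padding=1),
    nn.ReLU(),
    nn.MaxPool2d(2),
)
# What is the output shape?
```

Input: (11, 1, 42, 42) -> after Conv2d: (11, 88, 42, 42) -> after ReLU: (11, 88, 42, 42) -> Output: (11, 88, 21, 21)

Answer: (11, 88, 21, 21)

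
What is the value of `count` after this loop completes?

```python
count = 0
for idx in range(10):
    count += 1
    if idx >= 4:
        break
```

Loop breaks when idx reaches 4, count is 5
`count` takes the values: 0 → 1 → 2 → 3 → 4 → 5

Answer: 5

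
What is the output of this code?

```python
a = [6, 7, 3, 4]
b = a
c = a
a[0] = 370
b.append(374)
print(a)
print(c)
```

Key concept: multiple aliases.
Step by step:
`a = [6, 7, 3, 4]` → a = [6, 7, 3, 4]
`b = a` → b = [6, 7, 3, 4] (same object as a)
`c = a` → c = [6, 7, 3, 4] (same object as a, b)
`a[0] = 370` → a = [370, 7, 3, 4] (same object as b, c); b = [370, 7, 3, 4] (same object as a, c); c = [370, 7, 3, 4] (same object as a, b)
`b.append(374)` → a = [370, 7, 3, 4, 374] (same object as b, c); b = [370, 7, 3, 4, 374] (same object as a, c); c = [370, 7, 3, 4, 374] (same object as a, b)
`print(a)` → prints [370, 7, 3, 4, 374]
`print(c)` → prints [370, 7, 3, 4, 374]

Answer:
[370, 7, 3, 4, 374]
[370, 7, 3, 4, 374]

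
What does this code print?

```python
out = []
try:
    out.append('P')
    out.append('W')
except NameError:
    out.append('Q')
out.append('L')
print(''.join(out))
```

Execution trace: 'P' (try body) → 'W' (try body, no exception) → 'L' (after the try/except). Output: PWL

Answer: PWL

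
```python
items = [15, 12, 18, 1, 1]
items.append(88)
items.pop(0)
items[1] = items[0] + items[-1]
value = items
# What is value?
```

Trace:
`items = [15, 12, 18, 1, 1]` → items = [15, 12, 18, 1, 1]
`items.append(88)` → items = [15, 12, 18, 1, 1, 88]
`items.pop(0)` → items = [12, 18, 1, 1, 88]
`items[1] = items[0] + items[-1]` → items = [12, 100, 1, 1, 88]
`value = items` → value = [12, 100, 1, 1, 88]
So value = [12, 100, 1, 1, 88]

Answer: [12, 100, 1, 1, 88]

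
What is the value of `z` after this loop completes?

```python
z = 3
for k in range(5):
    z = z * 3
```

Multiply by 3, 5 times: 3 * 3^5 = 729
`z` takes the values: 3 → 9 → 27 → 81 → 243 → 729

Answer: 729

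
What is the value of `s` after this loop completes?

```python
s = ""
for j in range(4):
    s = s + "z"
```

Repeat 'z' 4 times
`s` takes the values: "" → "z" → "zz" → "zzz" → "zzzz"

Answer: "zzzz"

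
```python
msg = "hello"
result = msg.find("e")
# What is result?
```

Trace:
`msg = "hello"` → msg = 'hello'
`result = msg.find("e")` → result = 1
So result = 1

Answer: 1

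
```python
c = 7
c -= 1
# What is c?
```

Trace:
`c = 7` → c = 7
`c -= 1` → c = 6
So c = 6

Answer: 6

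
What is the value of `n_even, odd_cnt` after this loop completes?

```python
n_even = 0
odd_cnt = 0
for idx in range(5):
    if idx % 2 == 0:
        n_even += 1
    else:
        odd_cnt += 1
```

Count evens and odds in range(5)
`n_even, odd_cnt` takes the values: (0, 0) → (1, 0) → (1, 1) → (2, 1) → (2, 2) → (3, 2)

Answer: 3, 2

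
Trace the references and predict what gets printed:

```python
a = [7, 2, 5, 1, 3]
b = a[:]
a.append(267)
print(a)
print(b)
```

Key concept: slice [:] creates copy.
Step by step:
`a = [7, 2, 5, 1, 3]` → a = [7, 2, 5, 1, 3]
`b = a[:]` → b = [7, 2, 5, 1, 3]
`a.append(267)` → a = [7, 2, 5, 1, 3, 267]
`print(a)` → prints [7, 2, 5, 1, 3, 267]
`print(b)` → prints [7, 2, 5, 1, 3]

Answer:
[7, 2, 5, 1, 3, 267]
[7, 2, 5, 1, 3]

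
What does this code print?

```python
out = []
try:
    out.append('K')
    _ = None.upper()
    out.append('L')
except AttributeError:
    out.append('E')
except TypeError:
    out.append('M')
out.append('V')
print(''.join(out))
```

Execution trace: 'K' (try body) → 'E' (except AttributeError) → 'V' (after the try/except). Output: KEV

Answer: KEV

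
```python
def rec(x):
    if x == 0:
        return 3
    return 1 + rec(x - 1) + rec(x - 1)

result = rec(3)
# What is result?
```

rec(x) = 1 + 2·rec(x-1), rec(0)=3. Closed form: (3+1)·2^3 - 1 = 31.

Answer: 31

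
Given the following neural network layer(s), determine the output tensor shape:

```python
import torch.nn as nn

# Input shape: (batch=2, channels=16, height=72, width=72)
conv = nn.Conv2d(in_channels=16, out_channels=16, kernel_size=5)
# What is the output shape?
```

Input: (2, 16, 72, 72) -> Output: (2, 16, 68, 68)

Answer: (2, 16, 68, 68)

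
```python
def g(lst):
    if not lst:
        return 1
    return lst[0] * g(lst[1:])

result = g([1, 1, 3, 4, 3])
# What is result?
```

Product over [1, 1, 3, 4, 3] = 1 * 1 * 3 * 4 * 3 = 36

Answer: 36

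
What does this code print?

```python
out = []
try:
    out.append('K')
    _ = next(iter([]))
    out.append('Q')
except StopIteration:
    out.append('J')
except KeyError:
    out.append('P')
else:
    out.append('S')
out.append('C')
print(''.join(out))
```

Execution trace: 'K' (try body) → 'J' (except StopIteration) → 'C' (after the try/except). Output: KJC

Answer: KJC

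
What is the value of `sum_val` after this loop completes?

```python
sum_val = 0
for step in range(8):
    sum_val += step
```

Sum of 0 to 7 = 28
`sum_val` takes the values: 0 → 1 → 3 → 6 → 10 → 15 → 21 → 28

Answer: 28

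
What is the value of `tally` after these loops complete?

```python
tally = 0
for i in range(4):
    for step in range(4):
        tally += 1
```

4 * 4 = 16
`tally` takes the values: 0 → 1 → 2 → 3 → 4 → 5 → 6 → 7 → 8 → 9 → 10 → 11 → 12 → 13 → 14 → 15 → 16

Answer: 16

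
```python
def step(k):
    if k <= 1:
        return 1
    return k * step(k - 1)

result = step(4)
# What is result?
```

step(4) = 4 * 3 * 2 * 1 = 24

Answer: 24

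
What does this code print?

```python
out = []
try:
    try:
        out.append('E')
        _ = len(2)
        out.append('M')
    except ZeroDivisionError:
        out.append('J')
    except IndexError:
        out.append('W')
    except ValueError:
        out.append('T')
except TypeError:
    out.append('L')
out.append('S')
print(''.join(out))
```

Execution trace: 'E' (try body) → 'L' (outer except TypeError) → 'S' (after the try/except). Output: ELS

Answer: ELS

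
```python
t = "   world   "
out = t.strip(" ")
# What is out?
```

Trace:
`t = "   world   "` → t = '   world   '
`out = t.strip(" ")` → out = 'world'
So out = 'world'

Answer: 'world'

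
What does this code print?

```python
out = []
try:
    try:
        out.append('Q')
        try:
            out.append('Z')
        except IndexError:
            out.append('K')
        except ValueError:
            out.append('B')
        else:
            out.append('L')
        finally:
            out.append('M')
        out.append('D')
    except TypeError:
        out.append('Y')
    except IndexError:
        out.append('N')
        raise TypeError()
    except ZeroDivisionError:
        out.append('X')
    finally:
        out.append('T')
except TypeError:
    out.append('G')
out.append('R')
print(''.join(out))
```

Execution trace: 'Q' (try body) → 'Z' (inner try body, no exception) → 'L' (inner else) → 'M' (inner finally) → 'D' (try body, no exception) → 'T' (finally) → 'R' (after the try/except). Output: QZLMDTR

Answer: QZLMDTR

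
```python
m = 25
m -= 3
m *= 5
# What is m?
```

Trace:
`m = 25` → m = 25
`m -= 3` → m = 22
`m *= 5` → m = 110
So m = 110

Answer: 110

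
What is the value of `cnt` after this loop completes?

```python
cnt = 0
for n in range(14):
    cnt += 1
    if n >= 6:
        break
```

Loop breaks when n reaches 6, cnt is 7
`cnt` takes the values: 0 → 1 → 2 → 3 → 4 → 5 → 6 → 7

Answer: 7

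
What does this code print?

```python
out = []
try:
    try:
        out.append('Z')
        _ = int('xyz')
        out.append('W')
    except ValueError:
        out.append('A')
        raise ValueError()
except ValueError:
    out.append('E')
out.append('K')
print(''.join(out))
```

Execution trace: 'Z' (inner try body) → 'A' (inner except ValueError) → 'E' (outer except ValueError) → 'K' (after the try/except). Output: ZAEK

Answer: ZAEK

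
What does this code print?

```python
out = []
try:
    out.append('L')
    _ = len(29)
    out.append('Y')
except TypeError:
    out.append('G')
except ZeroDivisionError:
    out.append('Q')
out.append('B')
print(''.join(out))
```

Execution trace: 'L' (try body) → 'G' (except TypeError) → 'B' (after the try/except). Output: LGB

Answer: LGB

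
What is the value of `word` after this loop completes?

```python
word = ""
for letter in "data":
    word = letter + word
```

Reverse 'data'
`word` takes the values: "" → "d" → "ad" → "tad" → "atad"

Answer: "atad"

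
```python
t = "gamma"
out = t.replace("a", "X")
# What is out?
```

Trace:
`t = "gamma"` → t = 'gamma'
`out = t.replace("a", "X")` → out = 'gXmmX'
So out = 'gXmmX'

Answer: 'gXmmX'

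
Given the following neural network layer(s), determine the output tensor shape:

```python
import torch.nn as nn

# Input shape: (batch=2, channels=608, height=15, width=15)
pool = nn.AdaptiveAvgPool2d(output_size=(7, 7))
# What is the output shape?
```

Input: (2, 608, 15, 15) -> Output: (2, 608, 7, 7)

Answer: (2, 608, 7, 7)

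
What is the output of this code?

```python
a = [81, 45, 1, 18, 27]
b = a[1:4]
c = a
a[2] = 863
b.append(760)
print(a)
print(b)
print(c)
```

Key concept: slice vs alias.
Step by step:
`a = [81, 45, 1, 18, 27]` → a = [81, 45, 1, 18, 27]
`b = a[1:4]` → b = [45, 1, 18]
`c = a` → c = [81, 45, 1, 18, 27] (same object as a)
`a[2] = 863` → a = [81, 45, 863, 18, 27] (same object as c); c = [81, 45, 863, 18, 27] (same object as a)
`b.append(760)` → b = [45, 1, 18, 760]
`print(a)` → prints [81, 45, 863, 18, 27]
`print(b)` → prints [45, 1, 18, 760]
`print(c)` → prints [81, 45, 863, 18, 27]

Answer:
[81, 45, 863, 18, 27]
[45, 1, 18, 760]
[81, 45, 863, 18, 27]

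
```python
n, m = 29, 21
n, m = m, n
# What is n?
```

Trace:
`n, m = 29, 21` → n = 29; m = 21
`n, m = m, n` → n = 21; m = 29
So n = 21

Answer: 21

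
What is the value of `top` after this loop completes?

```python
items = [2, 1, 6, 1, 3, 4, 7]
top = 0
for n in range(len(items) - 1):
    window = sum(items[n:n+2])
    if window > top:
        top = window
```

Max sum of 2-element window in [2, 1, 6, 1, 3, 4, 7]
`top` takes the values: 0 → 3 → 7 → 11

Answer: 11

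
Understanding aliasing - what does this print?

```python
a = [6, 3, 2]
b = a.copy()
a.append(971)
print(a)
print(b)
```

Key concept: list.copy() creates independent copy.
Step by step:
`a = [6, 3, 2]` → a = [6, 3, 2]
`b = a.copy()` → b = [6, 3, 2]
`a.append(971)` → a = [6, 3, 2, 971]
`print(a)` → prints [6, 3, 2, 971]
`print(b)` → prints [6, 3, 2]

Answer:
[6, 3, 2, 971]
[6, 3, 2]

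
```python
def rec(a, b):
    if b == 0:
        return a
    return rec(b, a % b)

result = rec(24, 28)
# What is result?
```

rec(24, 28) -> rec(28, 24) -> rec(24, 4) -> rec(4, 0) -> 4

Answer: 4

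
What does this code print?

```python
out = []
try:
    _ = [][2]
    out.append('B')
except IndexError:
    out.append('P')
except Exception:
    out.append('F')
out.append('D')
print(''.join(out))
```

Execution trace: 'P' (except IndexError) → 'D' (after the try/except). Output: PD

Answer: PD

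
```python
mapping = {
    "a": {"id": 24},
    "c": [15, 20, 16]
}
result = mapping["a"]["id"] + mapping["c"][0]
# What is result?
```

Trace:
`mapping = { ...` → mapping = {'a': {'id': 24}, 'c': [15, 20, 16]}
`result = mapping["a"]["id"] + mapping["c"][0]` → result = 39
So result = 39

Answer: 39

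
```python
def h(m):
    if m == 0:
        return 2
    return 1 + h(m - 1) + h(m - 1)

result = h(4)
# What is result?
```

h(m) = 1 + 2·h(m-1), h(0)=2. Closed form: (2+1)·2^4 - 1 = 47.

Answer: 47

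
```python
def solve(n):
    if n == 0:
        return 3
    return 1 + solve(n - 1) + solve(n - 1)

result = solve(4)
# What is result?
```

solve(n) = 1 + 2·solve(n-1), solve(0)=3. Closed form: (3+1)·2^4 - 1 = 63.

Answer: 63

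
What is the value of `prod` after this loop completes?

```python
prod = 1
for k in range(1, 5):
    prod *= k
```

4! = 24
`prod` takes the values: 1 → 2 → 6 → 24

Answer: 24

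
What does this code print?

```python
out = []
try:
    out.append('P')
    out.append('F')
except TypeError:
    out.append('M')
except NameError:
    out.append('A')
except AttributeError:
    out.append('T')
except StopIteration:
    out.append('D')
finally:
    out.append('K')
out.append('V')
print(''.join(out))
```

Execution trace: 'P' (try body) → 'F' (try body, no exception) → 'K' (finally) → 'V' (after the try/except). Output: PFKV

Answer: PFKV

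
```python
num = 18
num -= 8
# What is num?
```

Trace:
`num = 18` → num = 18
`num -= 8` → num = 10
So num = 10

Answer: 10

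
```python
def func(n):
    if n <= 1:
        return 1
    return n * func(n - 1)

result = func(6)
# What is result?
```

func(6) = 6 * 5 * 4 * 3 * 2 * 1 = 720

Answer: 720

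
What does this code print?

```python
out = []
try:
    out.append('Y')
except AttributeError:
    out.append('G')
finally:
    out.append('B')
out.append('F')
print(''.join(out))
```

Execution trace: 'Y' (try body, no exception) → 'B' (finally) → 'F' (after the try/except). Output: YBF

Answer: YBF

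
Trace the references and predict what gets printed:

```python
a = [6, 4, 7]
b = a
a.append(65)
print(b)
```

Key concept: basic list aliasing.
Step by step:
`a = [6, 4, 7]` → a = [6, 4, 7]
`b = a` → b = [6, 4, 7] (same object as a)
`a.append(65)` → a = [6, 4, 7, 65] (same object as b); b = [6, 4, 7, 65] (same object as a)
`print(b)` → prints [6, 4, 7, 65]

Answer: [6, 4, 7, 65]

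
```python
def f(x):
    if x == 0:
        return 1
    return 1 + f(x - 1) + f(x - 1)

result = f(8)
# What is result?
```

f(x) = 1 + 2·f(x-1), f(0)=1. Closed form: (1+1)·2^8 - 1 = 511.

Answer: 511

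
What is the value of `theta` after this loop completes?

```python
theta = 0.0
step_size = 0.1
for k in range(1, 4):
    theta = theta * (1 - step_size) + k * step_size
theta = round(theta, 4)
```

Moving average with lr=0.1
`theta` takes the values: 0.0 → 0.1 → 0.29 → 0.561

Answer: 0.561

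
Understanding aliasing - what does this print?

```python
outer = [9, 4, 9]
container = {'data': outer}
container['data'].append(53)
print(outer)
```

Key concept: dict holds reference to list.
Step by step:
`outer = [9, 4, 9]` → outer = [9, 4, 9]
`container = {'data': outer}` → container = {'data': [9, 4, 9]}
`container['data'].append(53)` → outer = [9, 4, 9, 53]; container = {'data': [9, 4, 9, 53]}
`print(outer)` → prints [9, 4, 9, 53]

Answer: [9, 4, 9, 53]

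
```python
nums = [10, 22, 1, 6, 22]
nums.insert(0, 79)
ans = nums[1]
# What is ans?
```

Trace:
`nums = [10, 22, 1, 6, 22]` → nums = [10, 22, 1, 6, 22]
`nums.insert(0, 79)` → nums = [79, 10, 22, 1, 6, 22]
`ans = nums[1]` → ans = 10
So ans = 10

Answer: 10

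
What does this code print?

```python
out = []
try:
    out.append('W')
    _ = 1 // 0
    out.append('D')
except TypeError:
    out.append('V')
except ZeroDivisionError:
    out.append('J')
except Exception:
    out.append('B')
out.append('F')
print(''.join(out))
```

Execution trace: 'W' (try body) → 'J' (except ZeroDivisionError) → 'F' (after the try/except). Output: WJF

Answer: WJF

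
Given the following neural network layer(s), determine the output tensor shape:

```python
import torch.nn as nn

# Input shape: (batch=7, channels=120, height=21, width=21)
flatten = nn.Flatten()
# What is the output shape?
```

Input: (7, 120, 21, 21) -> Output: (7, 52920)

Answer: (7, 52920)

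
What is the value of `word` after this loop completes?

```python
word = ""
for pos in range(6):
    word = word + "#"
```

Repeat '#' 6 times
`word` takes the values: "" → "#" → "##" → "###" → "####" → "#####" → "######"

Answer: "######"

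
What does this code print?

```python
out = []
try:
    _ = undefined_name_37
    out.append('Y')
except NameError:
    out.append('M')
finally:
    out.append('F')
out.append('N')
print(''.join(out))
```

Execution trace: 'M' (except NameError) → 'F' (finally) → 'N' (after the try/except). Output: MFN

Answer: MFN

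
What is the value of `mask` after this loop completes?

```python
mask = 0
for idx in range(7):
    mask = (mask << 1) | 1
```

Build 7 consecutive 1-bits: 0b1111111
`mask` takes the values: 0 → 1 → 3 → 7 → 15 → 31 → 63 → 127

Answer: 127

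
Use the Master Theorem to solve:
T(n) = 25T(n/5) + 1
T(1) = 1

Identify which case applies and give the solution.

a=25, b=5, f(n)=1. log_5(25) = 2. Since c=0 < 2, Case 1 applies: T(n) = Θ(n^log_b(a)) = O(n^2).

Answer: O(n^2) - Case 1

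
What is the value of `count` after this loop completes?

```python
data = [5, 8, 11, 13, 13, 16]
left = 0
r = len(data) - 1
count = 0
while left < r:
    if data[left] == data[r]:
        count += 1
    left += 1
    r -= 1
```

Count matching pairs from ends
`count` takes the values: 0

Answer: 0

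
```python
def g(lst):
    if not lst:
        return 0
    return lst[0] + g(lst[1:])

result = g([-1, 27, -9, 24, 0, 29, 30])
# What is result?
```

(-1) + 27 + (-9) + 24 + 0 + 29 + 30 + 0 = 100

Answer: 100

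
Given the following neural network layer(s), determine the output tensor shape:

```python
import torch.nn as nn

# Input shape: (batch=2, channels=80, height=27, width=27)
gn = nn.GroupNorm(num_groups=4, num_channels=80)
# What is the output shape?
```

Input: (2, 80, 27, 27) -> Output: (2, 80, 27, 27)

Answer: (2, 80, 27, 27)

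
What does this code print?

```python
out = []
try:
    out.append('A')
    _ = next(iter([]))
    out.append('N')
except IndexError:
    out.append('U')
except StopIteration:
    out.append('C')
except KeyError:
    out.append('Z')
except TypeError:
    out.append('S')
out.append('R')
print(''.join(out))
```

Execution trace: 'A' (try body) → 'C' (except StopIteration) → 'R' (after the try/except). Output: ACR

Answer: ACR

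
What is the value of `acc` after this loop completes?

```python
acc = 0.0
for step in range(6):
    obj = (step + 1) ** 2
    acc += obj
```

Sum of squared losses 1² + 2² + ... + 6²
`acc` takes the values: 0.0 → 1.0 → 5.0 → 14.0 → 30.0 → 55.0 → 91.0

Answer: 91.0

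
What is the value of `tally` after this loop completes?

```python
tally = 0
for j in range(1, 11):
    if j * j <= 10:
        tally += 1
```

Count numbers where j² ≤ 10
`tally` takes the values: 0 → 1 → 2 → 3

Answer: 3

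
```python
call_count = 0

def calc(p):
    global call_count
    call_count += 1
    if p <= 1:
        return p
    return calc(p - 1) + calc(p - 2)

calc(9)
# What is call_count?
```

Calls(p) = 1 + Calls(p-1) + Calls(p-2); Calls(0)=Calls(1)=1. For p=9 this gives 109.

Answer: 109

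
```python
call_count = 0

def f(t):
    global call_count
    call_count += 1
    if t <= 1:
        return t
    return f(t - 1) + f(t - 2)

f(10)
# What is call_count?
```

Calls(t) = 1 + Calls(t-1) + Calls(t-2); Calls(0)=Calls(1)=1. For t=10 this gives 177.

Answer: 177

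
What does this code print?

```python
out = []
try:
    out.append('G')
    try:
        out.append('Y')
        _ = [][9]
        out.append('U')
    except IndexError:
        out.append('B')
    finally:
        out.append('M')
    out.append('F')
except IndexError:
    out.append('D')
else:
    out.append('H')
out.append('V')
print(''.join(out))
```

Execution trace: 'G' (try body) → 'Y' (inner try body) → 'B' (inner except IndexError) → 'M' (inner finally) → 'F' (try body, no exception) → 'H' (else) → 'V' (after the try/except). Output: GYBMFHV

Answer: GYBMFHV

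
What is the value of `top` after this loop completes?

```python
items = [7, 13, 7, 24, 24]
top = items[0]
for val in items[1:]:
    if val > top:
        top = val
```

Maximum of [7, 13, 7, 24, 24]
`top` takes the values: 7 → 13 → 24

Answer: 24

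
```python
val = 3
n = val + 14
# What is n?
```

Trace:
`val = 3` → val = 3
`n = val + 14` → n = 17
So n = 17

Answer: 17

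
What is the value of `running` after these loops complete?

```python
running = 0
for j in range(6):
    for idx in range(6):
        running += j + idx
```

Sum of all j+idx for j,idx in 6x6
`running` takes the values: 0 → 1 → 3 → 6 → 10 → 15 → 16 → 18 → 21 → 25 → 30 → 36 → 38 → 41 → 45 → 50 → 56 → 63 → 66 → 70 → 75 → 81 → 88 → 96 → 100 → 105 → 111 → 118 → 126 → 135 → 140 → 146 → 153 → 161 → 170 → 180

Answer: 180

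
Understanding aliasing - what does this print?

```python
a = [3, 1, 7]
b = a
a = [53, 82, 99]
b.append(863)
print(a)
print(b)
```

Key concept: rebinding vs mutation: a is rebound to a new list, b still points at the original.
Step by step:
`a = [3, 1, 7]` → a = [3, 1, 7]
`b = a` → b = [3, 1, 7] (same object as a)
`a = [53, 82, 99]` → a = [53, 82, 99]
`b.append(863)` → b = [3, 1, 7, 863]
`print(a)` → prints [53, 82, 99]
`print(b)` → prints [3, 1, 7, 863]

Answer:
[53, 82, 99]
[3, 1, 7, 863]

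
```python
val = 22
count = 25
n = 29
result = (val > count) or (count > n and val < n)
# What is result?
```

Trace:
`val = 22` → val = 22
`count = 25` → count = 25
`n = 29` → n = 29
`result = (val > count) or (count > n and val < n)` → result = False
So result = False

Answer: False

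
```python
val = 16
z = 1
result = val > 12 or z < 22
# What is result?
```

Trace:
`val = 16` → val = 16
`z = 1` → z = 1
`result = val > 12 or z < 22` → result = True
So result = True

Answer: True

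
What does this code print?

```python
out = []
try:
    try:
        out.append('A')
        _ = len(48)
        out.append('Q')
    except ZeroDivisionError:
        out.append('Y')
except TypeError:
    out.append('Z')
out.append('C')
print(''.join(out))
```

Execution trace: 'A' (try body) → 'Z' (outer except TypeError) → 'C' (after the try/except). Output: AZC

Answer: AZC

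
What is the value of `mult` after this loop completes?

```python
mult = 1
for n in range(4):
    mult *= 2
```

2^4 = 16
`mult` takes the values: 1 → 2 → 4 → 8 → 16

Answer: 16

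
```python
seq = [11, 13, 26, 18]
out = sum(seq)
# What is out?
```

Trace:
`seq = [11, 13, 26, 18]` → seq = [11, 13, 26, 18]
`out = sum(seq)` → out = 68
So out = 68

Answer: 68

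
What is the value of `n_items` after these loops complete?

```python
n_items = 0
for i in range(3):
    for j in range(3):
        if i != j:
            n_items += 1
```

3² - 3 (exclude diagonal)
`n_items` takes the values: 0 → 1 → 2 → 3 → 4 → 5 → 6

Answer: 6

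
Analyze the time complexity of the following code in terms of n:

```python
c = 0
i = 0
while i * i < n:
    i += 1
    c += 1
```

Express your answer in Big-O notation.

Each loop level contributes: √n. Multiplying the contributions gives O(√n).

Answer: O(√n)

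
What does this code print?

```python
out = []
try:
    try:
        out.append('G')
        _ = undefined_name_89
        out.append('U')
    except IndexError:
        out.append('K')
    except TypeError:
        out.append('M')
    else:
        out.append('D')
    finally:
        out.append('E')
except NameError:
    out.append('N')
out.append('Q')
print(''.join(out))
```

Execution trace: 'G' (try body) → 'E' (finally) → 'N' (outer except NameError) → 'Q' (after the try/except). Output: GENQ

Answer: GENQ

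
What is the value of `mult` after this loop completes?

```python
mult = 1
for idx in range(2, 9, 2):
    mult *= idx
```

Product of even numbers 2 to 8
`mult` takes the values: 1 → 2 → 8 → 48 → 384

Answer: 384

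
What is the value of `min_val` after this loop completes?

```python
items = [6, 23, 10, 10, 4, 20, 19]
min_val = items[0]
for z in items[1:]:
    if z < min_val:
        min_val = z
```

Minimum of [6, 23, 10, 10, 4, 20, 19]
`min_val` takes the values: 6 → 4

Answer: 4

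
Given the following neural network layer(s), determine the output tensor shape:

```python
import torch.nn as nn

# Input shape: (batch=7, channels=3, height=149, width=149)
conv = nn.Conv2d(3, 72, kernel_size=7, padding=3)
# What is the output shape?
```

Input: (7, 3, 149, 149) -> Output: (7, 72, 149, 149)

Answer: (7, 72, 149, 149)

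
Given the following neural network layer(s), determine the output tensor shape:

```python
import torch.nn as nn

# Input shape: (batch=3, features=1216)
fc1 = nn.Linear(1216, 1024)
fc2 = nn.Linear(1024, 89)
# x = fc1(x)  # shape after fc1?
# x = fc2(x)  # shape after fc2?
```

Input: (3, 1216) -> after fc1: (3, 1024) -> Output: (3, 89)

Answer: (3, 89)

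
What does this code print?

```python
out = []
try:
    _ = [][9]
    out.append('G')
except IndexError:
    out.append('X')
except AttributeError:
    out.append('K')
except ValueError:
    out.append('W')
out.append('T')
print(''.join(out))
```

Execution trace: 'X' (except IndexError) → 'T' (after the try/except). Output: XT

Answer: XT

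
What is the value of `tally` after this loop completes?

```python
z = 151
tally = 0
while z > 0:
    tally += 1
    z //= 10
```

Count digits by repeated division by 10
`tally` takes the values: 0 → 1 → 2 → 3

Answer: 3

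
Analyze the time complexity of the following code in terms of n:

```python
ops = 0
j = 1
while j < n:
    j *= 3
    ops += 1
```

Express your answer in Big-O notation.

Each loop level contributes: log n. Multiplying the contributions gives O(log n).

Answer: O(log n)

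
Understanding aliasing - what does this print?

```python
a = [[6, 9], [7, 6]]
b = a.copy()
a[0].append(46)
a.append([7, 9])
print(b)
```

Key concept: shallow copy with nested lists.
Step by step:
`a = [[6, 9], [7, 6]]` → a = [[6, 9], [7, 6]]
`b = a.copy()` → b = [[6, 9], [7, 6]]
`a[0].append(46)` → a = [[6, 9, 46], [7, 6]]; b = [[6, 9, 46], [7, 6]]
`a.append([7, 9])` → a = [[6, 9, 46], [7, 6], [7, 9]]
`print(b)` → prints [[6, 9, 46], [7, 6]]

Answer: [[6, 9, 46], [7, 6]]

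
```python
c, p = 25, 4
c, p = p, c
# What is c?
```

Trace:
`c, p = 25, 4` → c = 25; p = 4
`c, p = p, c` → c = 4; p = 25
So c = 4

Answer: 4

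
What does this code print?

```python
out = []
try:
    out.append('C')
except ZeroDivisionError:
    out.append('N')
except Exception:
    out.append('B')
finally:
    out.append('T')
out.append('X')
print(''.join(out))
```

Execution trace: 'C' (try body, no exception) → 'T' (finally) → 'X' (after the try/except). Output: CTX

Answer: CTX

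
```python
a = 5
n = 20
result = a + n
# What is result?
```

Trace:
`a = 5` → a = 5
`n = 20` → n = 20
`result = a + n` → result = 25
So result = 25

Answer: 25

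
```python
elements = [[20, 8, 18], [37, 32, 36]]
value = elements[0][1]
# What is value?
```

Trace:
`elements = [[20, 8, 18], [37, 32, 36]]` → elements = [[20, 8, 18], [37, 32, 36]]
`value = elements[0][1]` → value = 8
So value = 8

Answer: 8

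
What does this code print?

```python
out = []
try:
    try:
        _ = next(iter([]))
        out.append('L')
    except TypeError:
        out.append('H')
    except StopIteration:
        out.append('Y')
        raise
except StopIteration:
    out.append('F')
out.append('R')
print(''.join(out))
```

Execution trace: 'Y' (inner except StopIteration) → 'F' (outer except StopIteration) → 'R' (after the try/except). Output: YFR

Answer: YFR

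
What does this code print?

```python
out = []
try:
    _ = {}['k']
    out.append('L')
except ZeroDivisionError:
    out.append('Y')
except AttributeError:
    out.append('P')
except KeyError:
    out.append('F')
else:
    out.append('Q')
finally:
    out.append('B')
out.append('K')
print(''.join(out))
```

Execution trace: 'F' (except KeyError) → 'B' (finally) → 'K' (after the try/except). Output: FBK

Answer: FBK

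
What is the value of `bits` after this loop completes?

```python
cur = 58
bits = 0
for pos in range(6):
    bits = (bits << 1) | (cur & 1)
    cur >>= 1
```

Reverse lowest 6 bits of 58
`bits` takes the values: 0 → 1 → 2 → 5 → 11 → 23

Answer: 23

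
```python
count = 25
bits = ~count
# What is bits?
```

Trace:
`count = 25` → count = 25
`bits = ~count` → bits = -26
So bits = -26

Answer: -26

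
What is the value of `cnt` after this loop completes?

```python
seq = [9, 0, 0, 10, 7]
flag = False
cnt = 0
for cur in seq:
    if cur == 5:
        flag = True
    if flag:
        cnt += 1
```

Count elements after first 5 in [9, 0, 0, 10, 7]
`cnt` takes the values: 0

Answer: 0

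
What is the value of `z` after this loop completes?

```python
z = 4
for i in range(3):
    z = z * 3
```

Multiply by 3, 3 times: 4 * 3^3 = 108
`z` takes the values: 4 → 12 → 36 → 108

Answer: 108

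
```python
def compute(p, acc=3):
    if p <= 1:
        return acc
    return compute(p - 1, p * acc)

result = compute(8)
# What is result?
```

Accumulator trace (n, acc): (8, 3) -> (7, 24) -> (6, 168) -> (5, 1008) -> (4, 5040) -> (3, 20160) -> (2, 60480) -> (1, 120960) -> return 120960

Answer: 120960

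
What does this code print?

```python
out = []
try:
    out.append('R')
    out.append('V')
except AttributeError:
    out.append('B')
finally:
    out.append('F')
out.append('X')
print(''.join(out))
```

Execution trace: 'R' (try body) → 'V' (try body, no exception) → 'F' (finally) → 'X' (after the try/except). Output: RVFX

Answer: RVFX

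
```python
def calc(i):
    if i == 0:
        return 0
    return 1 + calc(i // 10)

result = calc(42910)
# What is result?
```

Count of digits of 42910: 5

Answer: 5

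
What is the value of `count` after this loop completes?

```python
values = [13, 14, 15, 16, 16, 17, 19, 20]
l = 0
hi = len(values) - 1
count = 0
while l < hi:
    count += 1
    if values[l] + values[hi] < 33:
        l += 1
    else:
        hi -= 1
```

Steps to find pair summing to 33
`count` takes the values: 0 → 1 → 2 → 3 → 4 → 5 → 6 → 7

Answer: 7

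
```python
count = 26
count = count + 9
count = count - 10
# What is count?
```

Trace:
`count = 26` → count = 26
`count = count + 9` → count = 35
`count = count - 10` → count = 25
So count = 25

Answer: 25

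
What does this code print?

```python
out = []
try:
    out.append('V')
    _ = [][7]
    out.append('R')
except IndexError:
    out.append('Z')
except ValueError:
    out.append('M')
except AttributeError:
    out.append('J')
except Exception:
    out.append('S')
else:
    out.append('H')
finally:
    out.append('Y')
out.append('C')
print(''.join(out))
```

Execution trace: 'V' (try body) → 'Z' (except IndexError) → 'Y' (finally) → 'C' (after the try/except). Output: VZYC

Answer: VZYC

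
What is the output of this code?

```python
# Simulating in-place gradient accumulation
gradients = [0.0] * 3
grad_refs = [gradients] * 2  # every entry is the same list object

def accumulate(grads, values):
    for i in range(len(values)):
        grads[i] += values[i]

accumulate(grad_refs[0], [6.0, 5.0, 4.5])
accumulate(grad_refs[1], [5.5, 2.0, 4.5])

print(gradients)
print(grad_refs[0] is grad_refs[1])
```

Key concept: gradient accumulation aliasing.
Step by step:
`gradients = [0.0] * 3` → gradients = [0.0, 0.0, 0.0]
`grad_refs = [gradients] * 2` → grad_refs = [[0.0, 0.0, 0.0], [0.0, 0.0, 0.0]]
`accumulate(grad_refs[0], [6.0, 5.0, 4.5])` → gradients = [6.0, 5.0, 4.5]; grad_refs = [[6.0, 5.0, 4.5], [6.0, 5.0, 4.5]]
`accumulate(grad_refs[1], [5.5, 2.0, 4.5])` → gradients = [11.5, 7.0, 9.0]; grad_refs = [[11.5, 7.0, 9.0], [11.5, 7.0, 9.0]]
`print(gradients)` → prints [11.5, 7.0, 9.0]
`print(grad_refs[0] is grad_refs[1])` → prints True

Answer:
[11.5, 7.0, 9.0]
True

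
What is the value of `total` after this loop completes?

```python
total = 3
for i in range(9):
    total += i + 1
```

Start at 3, add 1 to 9 = 48
`total` takes the values: 3 → 4 → 6 → 9 → 13 → 18 → 24 → 31 → 39 → 48

Answer: 48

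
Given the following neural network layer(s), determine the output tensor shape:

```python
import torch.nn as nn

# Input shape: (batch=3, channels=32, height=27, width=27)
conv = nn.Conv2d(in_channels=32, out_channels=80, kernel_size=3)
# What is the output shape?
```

Input: (3, 32, 27, 27) -> Output: (3, 80, 25, 25)

Answer: (3, 80, 25, 25)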